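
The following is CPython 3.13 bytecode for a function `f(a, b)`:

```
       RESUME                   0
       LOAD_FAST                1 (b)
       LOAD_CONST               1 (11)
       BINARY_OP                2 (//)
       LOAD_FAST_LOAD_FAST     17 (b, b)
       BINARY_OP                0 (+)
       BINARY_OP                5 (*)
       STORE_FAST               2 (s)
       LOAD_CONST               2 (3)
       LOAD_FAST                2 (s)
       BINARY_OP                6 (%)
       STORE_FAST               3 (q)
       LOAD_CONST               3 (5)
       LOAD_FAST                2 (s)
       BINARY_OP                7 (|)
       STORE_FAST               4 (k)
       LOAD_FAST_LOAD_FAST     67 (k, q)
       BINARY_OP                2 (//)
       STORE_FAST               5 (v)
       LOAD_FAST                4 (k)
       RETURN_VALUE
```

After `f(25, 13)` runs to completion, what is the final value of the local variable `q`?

3

LOAD_FAST b → push 13. Stack: [13]
LOAD_CONST → push 11. Stack: [13, 11]
BINARY_OP // → 13 // 11 = 1. Stack: [1]
LOAD_FAST_LOAD_FAST b,b → push 13,13. Stack: [1, 13, 13]
BINARY_OP + → 13 + 13 = 26. Stack: [1, 26]
BINARY_OP * → 1 * 26 = 26. Stack: [26]
STORE_FAST s → s=26. Stack: []
LOAD_CONST → push 3. Stack: [3]
LOAD_FAST s → push 26. Stack: [3, 26]
BINARY_OP % → 3 % 26 = 3. Stack: [3]
STORE_FAST q → q=3. Stack: []
LOAD_CONST → push 5. Stack: [5]
LOAD_FAST s → push 26. Stack: [5, 26]
BINARY_OP | → 5 | 26 = 31. Stack: [31]
STORE_FAST k → k=31. Stack: []
LOAD_FAST_LOAD_FAST k,q → push 31,3. Stack: [31, 3]
BINARY_OP // → 31 // 3 = 10. Stack: [10]
STORE_FAST v → v=10. Stack: []
LOAD_FAST k → push 31. Stack: [31]
RETURN_VALUE → return 31.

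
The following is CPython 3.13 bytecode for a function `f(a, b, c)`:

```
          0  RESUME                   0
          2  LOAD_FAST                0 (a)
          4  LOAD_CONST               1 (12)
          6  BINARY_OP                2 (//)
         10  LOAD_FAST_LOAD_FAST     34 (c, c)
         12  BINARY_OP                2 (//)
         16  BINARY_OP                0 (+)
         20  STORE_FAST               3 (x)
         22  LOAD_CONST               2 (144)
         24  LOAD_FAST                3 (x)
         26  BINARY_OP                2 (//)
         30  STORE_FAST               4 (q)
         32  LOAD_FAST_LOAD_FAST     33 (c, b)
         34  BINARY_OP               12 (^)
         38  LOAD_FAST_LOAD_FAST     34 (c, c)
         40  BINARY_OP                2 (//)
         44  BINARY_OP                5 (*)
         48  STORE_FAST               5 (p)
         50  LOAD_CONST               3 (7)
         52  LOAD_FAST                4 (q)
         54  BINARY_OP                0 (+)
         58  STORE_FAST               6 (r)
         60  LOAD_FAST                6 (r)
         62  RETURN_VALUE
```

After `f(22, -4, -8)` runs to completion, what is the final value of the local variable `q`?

LOAD_FAST a → push 22. Stack: [22]
LOAD_CONST → push 12. Stack: [22, 12]
BINARY_OP // → 22 // 12 = 1. Stack: [1]
LOAD_FAST_LOAD_FAST c,c → push -8,-8. Stack: [1, -8, -8]
BINARY_OP // → -8 // -8 = 1. Stack: [1, 1]
BINARY_OP + → 1 + 1 = 2. Stack: [2]
STORE_FAST x → x=2. Stack: []
LOAD_CONST → push 144. Stack: [144]
LOAD_FAST x → push 2. Stack: [144, 2]
BINARY_OP // → 144 // 2 = 72. Stack: [72]
STORE_FAST q → q=72. Stack: []
LOAD_FAST_LOAD_FAST c,b → push -8,-4. Stack: [-8, -4]
BINARY_OP ^ → -8 ^ -4 = 4. Stack: [4]
LOAD_FAST_LOAD_FAST c,c → push -8,-8. Stack: [4, -8, -8]
BINARY_OP // → -8 // -8 = 1. Stack: [4, 1]
BINARY_OP * → 4 * 1 = 4. Stack: [4]
STORE_FAST p → p=4. Stack: []
LOAD_CONST → push 7. Stack: [7]
LOAD_FAST q → push 72. Stack: [7, 72]
BINARY_OP + → 7 + 72 = 79. Stack: [79]
STORE_FAST r → r=79. Stack: []
LOAD_FAST r → push 79. Stack: [79]
RETURN_VALUE → return 79.

72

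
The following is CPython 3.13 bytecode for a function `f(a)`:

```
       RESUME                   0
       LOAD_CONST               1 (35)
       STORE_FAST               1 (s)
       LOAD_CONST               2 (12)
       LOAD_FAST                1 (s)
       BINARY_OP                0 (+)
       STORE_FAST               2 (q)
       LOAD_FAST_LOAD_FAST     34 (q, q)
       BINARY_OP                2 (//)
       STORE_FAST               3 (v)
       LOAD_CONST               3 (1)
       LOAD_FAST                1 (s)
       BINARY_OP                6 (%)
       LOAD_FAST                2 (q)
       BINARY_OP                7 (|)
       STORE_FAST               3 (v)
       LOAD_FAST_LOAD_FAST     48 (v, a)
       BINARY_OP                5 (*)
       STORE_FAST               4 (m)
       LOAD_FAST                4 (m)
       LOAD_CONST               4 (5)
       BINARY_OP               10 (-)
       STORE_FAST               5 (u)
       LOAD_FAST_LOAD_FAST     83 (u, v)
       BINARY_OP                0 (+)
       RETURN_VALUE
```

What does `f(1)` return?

89

LOAD_CONST → push 35. Stack: [35]
STORE_FAST s → s=35. Stack: []
LOAD_CONST → push 12. Stack: [12]
LOAD_FAST s → push 35. Stack: [12, 35]
BINARY_OP + → 12 + 35 = 47. Stack: [47]
STORE_FAST q → q=47. Stack: []
LOAD_FAST_LOAD_FAST q,q → push 47,47. Stack: [47, 47]
BINARY_OP // → 47 // 47 = 1. Stack: [1]
STORE_FAST v → v=1. Stack: []
LOAD_CONST → push 1. Stack: [1]
LOAD_FAST s → push 35. Stack: [1, 35]
BINARY_OP % → 1 % 35 = 1. Stack: [1]
LOAD_FAST q → push 47. Stack: [1, 47]
BINARY_OP | → 1 | 47 = 47. Stack: [47]
STORE_FAST v → v=47. Stack: []
LOAD_FAST_LOAD_FAST v,a → push 47,1. Stack: [47, 1]
BINARY_OP * → 47 * 1 = 47. Stack: [47]
STORE_FAST m → m=47. Stack: []
LOAD_FAST m → push 47. Stack: [47]
LOAD_CONST → push 5. Stack: [47, 5]
BINARY_OP - → 47 - 5 = 42. Stack: [42]
STORE_FAST u → u=42. Stack: []
LOAD_FAST_LOAD_FAST u,v → push 42,47. Stack: [42, 47]
BINARY_OP + → 42 + 47 = 89. Stack: [89]
RETURN_VALUE → return 89.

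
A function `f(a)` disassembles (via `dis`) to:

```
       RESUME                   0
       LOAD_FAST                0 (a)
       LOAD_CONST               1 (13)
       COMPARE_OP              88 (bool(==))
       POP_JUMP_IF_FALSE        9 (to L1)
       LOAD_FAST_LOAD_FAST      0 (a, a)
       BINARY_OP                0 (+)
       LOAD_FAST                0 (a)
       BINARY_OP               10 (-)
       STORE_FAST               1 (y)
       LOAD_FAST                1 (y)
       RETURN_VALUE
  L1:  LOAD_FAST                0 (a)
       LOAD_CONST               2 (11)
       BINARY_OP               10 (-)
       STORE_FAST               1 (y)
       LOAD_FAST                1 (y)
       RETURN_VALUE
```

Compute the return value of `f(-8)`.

LOAD_FAST a → push -8. Stack: [-8]
LOAD_CONST → push 13. Stack: [-8, 13]
COMPARE_OP bool(==) → -8 vs 13 = False. Stack: [False]
POP_JUMP_IF_FALSE → pop False; jump. Stack: []
LOAD_FAST a → push -8. Stack: [-8]
LOAD_CONST → push 11. Stack: [-8, 11]
BINARY_OP - → -8 - 11 = -19. Stack: [-19]
STORE_FAST y → y=-19. Stack: []
LOAD_FAST y → push -19. Stack: [-19]
RETURN_VALUE → return -19.

-19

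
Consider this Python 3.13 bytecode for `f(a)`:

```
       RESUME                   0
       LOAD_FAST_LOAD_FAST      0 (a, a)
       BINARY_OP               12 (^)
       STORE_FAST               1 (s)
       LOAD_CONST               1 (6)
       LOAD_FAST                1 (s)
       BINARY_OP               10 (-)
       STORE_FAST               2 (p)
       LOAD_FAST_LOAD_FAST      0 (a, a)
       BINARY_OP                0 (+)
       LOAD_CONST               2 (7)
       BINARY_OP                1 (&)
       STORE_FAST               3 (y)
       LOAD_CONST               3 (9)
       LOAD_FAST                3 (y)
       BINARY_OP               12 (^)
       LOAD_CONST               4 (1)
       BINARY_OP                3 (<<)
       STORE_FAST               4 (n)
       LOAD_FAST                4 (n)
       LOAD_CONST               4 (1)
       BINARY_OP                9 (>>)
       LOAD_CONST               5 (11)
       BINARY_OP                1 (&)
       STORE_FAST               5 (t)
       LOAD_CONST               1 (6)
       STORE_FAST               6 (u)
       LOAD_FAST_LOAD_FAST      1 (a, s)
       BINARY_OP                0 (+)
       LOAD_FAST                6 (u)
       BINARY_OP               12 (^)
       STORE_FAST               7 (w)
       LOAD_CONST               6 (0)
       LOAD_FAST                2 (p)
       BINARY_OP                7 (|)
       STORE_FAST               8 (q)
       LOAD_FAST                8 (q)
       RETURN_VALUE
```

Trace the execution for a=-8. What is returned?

LOAD_FAST_LOAD_FAST a,a → push -8,-8. Stack: [-8, -8]
BINARY_OP ^ → -8 ^ -8 = 0. Stack: [0]
STORE_FAST s → s=0. Stack: []
LOAD_CONST → push 6. Stack: [6]
LOAD_FAST s → push 0. Stack: [6, 0]
BINARY_OP - → 6 - 0 = 6. Stack: [6]
STORE_FAST p → p=6. Stack: []
LOAD_FAST_LOAD_FAST a,a → push -8,-8. Stack: [-8, -8]
BINARY_OP + → -8 + -8 = -16. Stack: [-16]
LOAD_CONST → push 7. Stack: [-16, 7]
BINARY_OP & → -16 & 7 = 0. Stack: [0]
STORE_FAST y → y=0. Stack: []
LOAD_CONST → push 9. Stack: [9]
LOAD_FAST y → push 0. Stack: [9, 0]
BINARY_OP ^ → 9 ^ 0 = 9. Stack: [9]
LOAD_CONST → push 1. Stack: [9, 1]
BINARY_OP << → 9 << 1 = 18. Stack: [18]
STORE_FAST n → n=18. Stack: []
LOAD_FAST n → push 18. Stack: [18]
LOAD_CONST → push 1. Stack: [18, 1]
BINARY_OP >> → 18 >> 1 = 9. Stack: [9]
LOAD_CONST → push 11. Stack: [9, 11]
BINARY_OP & → 9 & 11 = 9. Stack: [9]
STORE_FAST t → t=9. Stack: []
LOAD_CONST → push 6. Stack: [6]
STORE_FAST u → u=6. Stack: []
LOAD_FAST_LOAD_FAST a,s → push -8,0. Stack: [-8, 0]
BINARY_OP + → -8 + 0 = -8. Stack: [-8]
LOAD_FAST u → push 6. Stack: [-8, 6]
BINARY_OP ^ → -8 ^ 6 = -2. Stack: [-2]
STORE_FAST w → w=-2. Stack: []
LOAD_CONST → push 0. Stack: [0]
LOAD_FAST p → push 6. Stack: [0, 6]
BINARY_OP | → 0 | 6 = 6. Stack: [6]
STORE_FAST q → q=6. Stack: []
LOAD_FAST q → push 6. Stack: [6]
RETURN_VALUE → return 6.

6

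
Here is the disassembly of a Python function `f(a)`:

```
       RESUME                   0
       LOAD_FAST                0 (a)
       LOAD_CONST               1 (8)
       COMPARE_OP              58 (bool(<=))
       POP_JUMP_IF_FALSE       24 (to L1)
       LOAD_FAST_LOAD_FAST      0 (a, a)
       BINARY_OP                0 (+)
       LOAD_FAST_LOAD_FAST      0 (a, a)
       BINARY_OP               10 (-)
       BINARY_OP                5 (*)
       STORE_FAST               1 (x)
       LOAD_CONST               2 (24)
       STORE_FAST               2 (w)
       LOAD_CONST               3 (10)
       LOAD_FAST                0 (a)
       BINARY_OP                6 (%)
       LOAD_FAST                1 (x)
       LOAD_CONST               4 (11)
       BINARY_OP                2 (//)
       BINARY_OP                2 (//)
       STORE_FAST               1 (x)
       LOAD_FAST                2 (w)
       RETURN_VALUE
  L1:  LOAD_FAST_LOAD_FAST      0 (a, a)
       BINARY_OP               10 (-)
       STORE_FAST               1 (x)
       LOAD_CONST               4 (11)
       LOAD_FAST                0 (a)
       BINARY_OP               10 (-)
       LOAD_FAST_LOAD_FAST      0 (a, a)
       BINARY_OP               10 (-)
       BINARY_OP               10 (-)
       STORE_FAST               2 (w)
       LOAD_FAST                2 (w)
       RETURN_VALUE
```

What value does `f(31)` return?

-20

LOAD_FAST a → push 31. Stack: [31]
LOAD_CONST → push 8. Stack: [31, 8]
COMPARE_OP bool(<=) → 31 vs 8 = False. Stack: [False]
POP_JUMP_IF_FALSE → pop False; jump. Stack: []
LOAD_FAST_LOAD_FAST a,a → push 31,31. Stack: [31, 31]
BINARY_OP - → 31 - 31 = 0. Stack: [0]
STORE_FAST x → x=0. Stack: []
LOAD_CONST → push 11. Stack: [11]
LOAD_FAST a → push 31. Stack: [11, 31]
BINARY_OP - → 11 - 31 = -20. Stack: [-20]
LOAD_FAST_LOAD_FAST a,a → push 31,31. Stack: [-20, 31, 31]
BINARY_OP - → 31 - 31 = 0. Stack: [-20, 0]
BINARY_OP - → -20 - 0 = -20. Stack: [-20]
STORE_FAST w → w=-20. Stack: []
LOAD_FAST w → push -20. Stack: [-20]
RETURN_VALUE → return -20.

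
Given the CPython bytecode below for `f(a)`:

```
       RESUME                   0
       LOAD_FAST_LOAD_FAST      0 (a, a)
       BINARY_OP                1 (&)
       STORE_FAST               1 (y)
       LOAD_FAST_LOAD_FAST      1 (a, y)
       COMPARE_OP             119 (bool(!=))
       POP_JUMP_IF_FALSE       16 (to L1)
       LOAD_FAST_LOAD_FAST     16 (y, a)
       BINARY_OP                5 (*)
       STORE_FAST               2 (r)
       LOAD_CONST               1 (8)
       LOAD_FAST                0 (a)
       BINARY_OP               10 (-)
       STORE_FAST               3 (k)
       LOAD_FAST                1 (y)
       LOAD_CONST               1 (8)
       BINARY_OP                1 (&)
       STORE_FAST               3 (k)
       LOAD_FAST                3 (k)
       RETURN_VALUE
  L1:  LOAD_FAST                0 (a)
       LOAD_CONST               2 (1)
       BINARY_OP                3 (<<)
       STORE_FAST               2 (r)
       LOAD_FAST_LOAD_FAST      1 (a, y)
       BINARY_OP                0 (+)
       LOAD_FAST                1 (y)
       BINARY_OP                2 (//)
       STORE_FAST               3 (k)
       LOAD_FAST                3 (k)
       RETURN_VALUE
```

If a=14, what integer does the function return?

LOAD_FAST_LOAD_FAST a,a → push 14,14. Stack: [14, 14]
BINARY_OP & → 14 & 14 = 14. Stack: [14]
STORE_FAST y → y=14. Stack: []
LOAD_FAST_LOAD_FAST a,y → push 14,14. Stack: [14, 14]
COMPARE_OP bool(!=) → 14 vs 14 = False. Stack: [False]
POP_JUMP_IF_FALSE → pop False; jump. Stack: []
LOAD_FAST a → push 14. Stack: [14]
LOAD_CONST → push 1. Stack: [14, 1]
BINARY_OP << → 14 << 1 = 28. Stack: [28]
STORE_FAST r → r=28. Stack: []
LOAD_FAST_LOAD_FAST a,y → push 14,14. Stack: [14, 14]
BINARY_OP + → 14 + 14 = 28. Stack: [28]
LOAD_FAST y → push 14. Stack: [28, 14]
BINARY_OP // → 28 // 14 = 2. Stack: [2]
STORE_FAST k → k=2. Stack: []
LOAD_FAST k → push 2. Stack: [2]
RETURN_VALUE → return 2.

2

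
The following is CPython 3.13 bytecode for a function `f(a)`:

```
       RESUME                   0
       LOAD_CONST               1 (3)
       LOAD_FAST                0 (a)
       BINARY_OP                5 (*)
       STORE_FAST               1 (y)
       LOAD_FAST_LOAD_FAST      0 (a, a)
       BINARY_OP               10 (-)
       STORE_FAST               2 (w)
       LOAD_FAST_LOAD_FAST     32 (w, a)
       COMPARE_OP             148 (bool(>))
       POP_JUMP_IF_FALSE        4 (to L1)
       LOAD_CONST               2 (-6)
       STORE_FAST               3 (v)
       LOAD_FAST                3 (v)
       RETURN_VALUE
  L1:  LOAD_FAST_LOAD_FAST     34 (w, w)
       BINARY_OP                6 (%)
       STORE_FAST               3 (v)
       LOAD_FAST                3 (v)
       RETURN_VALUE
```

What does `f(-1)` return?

-6

LOAD_CONST → push 3. Stack: [3]
LOAD_FAST a → push -1. Stack: [3, -1]
BINARY_OP * → 3 * -1 = -3. Stack: [-3]
STORE_FAST y → y=-3. Stack: []
LOAD_FAST_LOAD_FAST a,a → push -1,-1. Stack: [-1, -1]
BINARY_OP - → -1 - -1 = 0. Stack: [0]
STORE_FAST w → w=0. Stack: []
LOAD_FAST_LOAD_FAST w,a → push 0,-1. Stack: [0, -1]
COMPARE_OP bool(>) → 0 vs -1 = True. Stack: [True]
POP_JUMP_IF_FALSE → pop True; no jump. Stack: []
LOAD_CONST → push -6. Stack: [-6]
STORE_FAST v → v=-6. Stack: []
LOAD_FAST v → push -6. Stack: [-6]
RETURN_VALUE → return -6.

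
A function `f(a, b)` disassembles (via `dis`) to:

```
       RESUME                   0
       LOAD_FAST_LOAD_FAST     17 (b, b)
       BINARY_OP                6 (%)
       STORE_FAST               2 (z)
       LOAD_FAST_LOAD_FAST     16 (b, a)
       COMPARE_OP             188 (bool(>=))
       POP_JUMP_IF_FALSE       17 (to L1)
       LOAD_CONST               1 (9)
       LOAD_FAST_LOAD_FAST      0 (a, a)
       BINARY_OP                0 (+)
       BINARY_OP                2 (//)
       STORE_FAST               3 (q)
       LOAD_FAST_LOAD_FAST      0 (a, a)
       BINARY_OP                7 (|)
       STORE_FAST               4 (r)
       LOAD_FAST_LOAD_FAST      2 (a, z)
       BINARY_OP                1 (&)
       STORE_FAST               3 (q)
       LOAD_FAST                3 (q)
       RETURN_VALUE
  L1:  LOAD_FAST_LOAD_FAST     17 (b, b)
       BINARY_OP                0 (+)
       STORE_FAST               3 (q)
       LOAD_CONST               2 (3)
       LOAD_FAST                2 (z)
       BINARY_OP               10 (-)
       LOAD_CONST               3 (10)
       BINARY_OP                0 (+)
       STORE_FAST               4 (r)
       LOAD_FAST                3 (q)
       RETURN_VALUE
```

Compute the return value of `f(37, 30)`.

LOAD_FAST_LOAD_FAST b,b → push 30,30. Stack: [30, 30]
BINARY_OP % → 30 % 30 = 0. Stack: [0]
STORE_FAST z → z=0. Stack: []
LOAD_FAST_LOAD_FAST b,a → push 30,37. Stack: [30, 37]
COMPARE_OP bool(>=) → 30 vs 37 = False. Stack: [False]
POP_JUMP_IF_FALSE → pop False; jump. Stack: []
LOAD_FAST_LOAD_FAST b,b → push 30,30. Stack: [30, 30]
BINARY_OP + → 30 + 30 = 60. Stack: [60]
STORE_FAST q → q=60. Stack: []
LOAD_CONST → push 3. Stack: [3]
LOAD_FAST z → push 0. Stack: [3, 0]
BINARY_OP - → 3 - 0 = 3. Stack: [3]
LOAD_CONST → push 10. Stack: [3, 10]
BINARY_OP + → 3 + 10 = 13. Stack: [13]
STORE_FAST r → r=13. Stack: []
LOAD_FAST q → push 60. Stack: [60]
RETURN_VALUE → return 60.

60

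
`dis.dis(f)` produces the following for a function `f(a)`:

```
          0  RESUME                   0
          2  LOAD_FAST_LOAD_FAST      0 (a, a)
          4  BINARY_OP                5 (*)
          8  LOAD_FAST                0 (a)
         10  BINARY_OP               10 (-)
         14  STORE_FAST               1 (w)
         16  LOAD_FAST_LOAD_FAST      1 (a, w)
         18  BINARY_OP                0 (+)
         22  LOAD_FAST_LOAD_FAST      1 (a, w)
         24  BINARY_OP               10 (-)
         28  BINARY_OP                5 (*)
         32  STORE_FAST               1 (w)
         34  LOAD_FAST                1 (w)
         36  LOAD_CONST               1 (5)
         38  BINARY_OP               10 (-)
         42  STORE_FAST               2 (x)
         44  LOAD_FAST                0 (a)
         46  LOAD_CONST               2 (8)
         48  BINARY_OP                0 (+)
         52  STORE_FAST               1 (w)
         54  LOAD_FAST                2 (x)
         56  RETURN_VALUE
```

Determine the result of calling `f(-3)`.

-140

LOAD_FAST_LOAD_FAST a,a → push -3,-3. Stack: [-3, -3]
BINARY_OP * → -3 * -3 = 9. Stack: [9]
LOAD_FAST a → push -3. Stack: [9, -3]
BINARY_OP - → 9 - -3 = 12. Stack: [12]
STORE_FAST w → w=12. Stack: []
LOAD_FAST_LOAD_FAST a,w → push -3,12. Stack: [-3, 12]
BINARY_OP + → -3 + 12 = 9. Stack: [9]
LOAD_FAST_LOAD_FAST a,w → push -3,12. Stack: [9, -3, 12]
BINARY_OP - → -3 - 12 = -15. Stack: [9, -15]
BINARY_OP * → 9 * -15 = -135. Stack: [-135]
STORE_FAST w → w=-135. Stack: []
LOAD_FAST w → push -135. Stack: [-135]
LOAD_CONST → push 5. Stack: [-135, 5]
BINARY_OP - → -135 - 5 = -140. Stack: [-140]
STORE_FAST x → x=-140. Stack: []
LOAD_FAST a → push -3. Stack: [-3]
LOAD_CONST → push 8. Stack: [-3, 8]
BINARY_OP + → -3 + 8 = 5. Stack: [5]
STORE_FAST w → w=5. Stack: []
LOAD_FAST x → push -140. Stack: [-140]
RETURN_VALUE → return -140.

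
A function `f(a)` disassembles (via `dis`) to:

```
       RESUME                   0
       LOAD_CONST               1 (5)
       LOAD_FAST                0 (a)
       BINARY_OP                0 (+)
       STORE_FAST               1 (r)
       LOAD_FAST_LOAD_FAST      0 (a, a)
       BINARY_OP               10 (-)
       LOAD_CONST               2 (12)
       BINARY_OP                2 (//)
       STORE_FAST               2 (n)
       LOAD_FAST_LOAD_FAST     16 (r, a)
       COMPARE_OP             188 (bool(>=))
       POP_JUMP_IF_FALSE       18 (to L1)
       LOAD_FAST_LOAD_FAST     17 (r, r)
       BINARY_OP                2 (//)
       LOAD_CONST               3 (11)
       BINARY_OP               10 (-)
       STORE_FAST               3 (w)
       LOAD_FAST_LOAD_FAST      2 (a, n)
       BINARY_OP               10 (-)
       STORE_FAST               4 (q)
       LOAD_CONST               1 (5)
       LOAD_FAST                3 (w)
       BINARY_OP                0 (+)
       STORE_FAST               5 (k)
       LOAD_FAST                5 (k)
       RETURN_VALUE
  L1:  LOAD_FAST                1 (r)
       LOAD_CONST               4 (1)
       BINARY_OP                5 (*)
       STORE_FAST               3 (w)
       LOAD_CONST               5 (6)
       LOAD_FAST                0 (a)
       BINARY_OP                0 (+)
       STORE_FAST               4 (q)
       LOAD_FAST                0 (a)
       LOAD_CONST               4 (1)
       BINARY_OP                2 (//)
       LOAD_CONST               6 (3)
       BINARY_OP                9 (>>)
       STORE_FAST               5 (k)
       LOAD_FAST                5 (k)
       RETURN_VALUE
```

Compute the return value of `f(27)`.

-5

LOAD_CONST → push 5. Stack: [5]
LOAD_FAST a → push 27. Stack: [5, 27]
BINARY_OP + → 5 + 27 = 32. Stack: [32]
STORE_FAST r → r=32. Stack: []
LOAD_FAST_LOAD_FAST a,a → push 27,27. Stack: [27, 27]
BINARY_OP - → 27 - 27 = 0. Stack: [0]
LOAD_CONST → push 12. Stack: [0, 12]
BINARY_OP // → 0 // 12 = 0. Stack: [0]
STORE_FAST n → n=0. Stack: []
LOAD_FAST_LOAD_FAST r,a → push 32,27. Stack: [32, 27]
COMPARE_OP bool(>=) → 32 vs 27 = True. Stack: [True]
POP_JUMP_IF_FALSE → pop True; no jump. Stack: []
LOAD_FAST_LOAD_FAST r,r → push 32,32. Stack: [32, 32]
BINARY_OP // → 32 // 32 = 1. Stack: [1]
LOAD_CONST → push 11. Stack: [1, 11]
BINARY_OP - → 1 - 11 = -10. Stack: [-10]
STORE_FAST w → w=-10. Stack: []
LOAD_FAST_LOAD_FAST a,n → push 27,0. Stack: [27, 0]
BINARY_OP - → 27 - 0 = 27. Stack: [27]
STORE_FAST q → q=27. Stack: []
LOAD_CONST → push 5. Stack: [5]
LOAD_FAST w → push -10. Stack: [5, -10]
BINARY_OP + → 5 + -10 = -5. Stack: [-5]
STORE_FAST k → k=-5. Stack: []
LOAD_FAST k → push -5. Stack: [-5]
RETURN_VALUE → return -5.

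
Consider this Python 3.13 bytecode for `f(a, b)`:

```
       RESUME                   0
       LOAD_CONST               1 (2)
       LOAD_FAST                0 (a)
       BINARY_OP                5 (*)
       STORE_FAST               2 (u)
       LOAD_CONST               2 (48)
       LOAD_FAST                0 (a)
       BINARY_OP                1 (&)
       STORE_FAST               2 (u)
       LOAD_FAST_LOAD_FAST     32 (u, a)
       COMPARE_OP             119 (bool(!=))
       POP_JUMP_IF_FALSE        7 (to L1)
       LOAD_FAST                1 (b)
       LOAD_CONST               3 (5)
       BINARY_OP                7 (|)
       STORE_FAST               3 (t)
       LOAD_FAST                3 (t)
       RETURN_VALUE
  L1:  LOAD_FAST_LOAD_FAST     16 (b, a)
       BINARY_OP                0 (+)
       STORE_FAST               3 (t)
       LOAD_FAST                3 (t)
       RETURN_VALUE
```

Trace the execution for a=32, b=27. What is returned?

LOAD_CONST → push 2. Stack: [2]
LOAD_FAST a → push 32. Stack: [2, 32]
BINARY_OP * → 2 * 32 = 64. Stack: [64]
STORE_FAST u → u=64. Stack: []
LOAD_CONST → push 48. Stack: [48]
LOAD_FAST a → push 32. Stack: [48, 32]
BINARY_OP & → 48 & 32 = 32. Stack: [32]
STORE_FAST u → u=32. Stack: []
LOAD_FAST_LOAD_FAST u,a → push 32,32. Stack: [32, 32]
COMPARE_OP bool(!=) → 32 vs 32 = False. Stack: [False]
POP_JUMP_IF_FALSE → pop False; jump. Stack: []
LOAD_FAST_LOAD_FAST b,a → push 27,32. Stack: [27, 32]
BINARY_OP + → 27 + 32 = 59. Stack: [59]
STORE_FAST t → t=59. Stack: []
LOAD_FAST t → push 59. Stack: [59]
RETURN_VALUE → return 59.

59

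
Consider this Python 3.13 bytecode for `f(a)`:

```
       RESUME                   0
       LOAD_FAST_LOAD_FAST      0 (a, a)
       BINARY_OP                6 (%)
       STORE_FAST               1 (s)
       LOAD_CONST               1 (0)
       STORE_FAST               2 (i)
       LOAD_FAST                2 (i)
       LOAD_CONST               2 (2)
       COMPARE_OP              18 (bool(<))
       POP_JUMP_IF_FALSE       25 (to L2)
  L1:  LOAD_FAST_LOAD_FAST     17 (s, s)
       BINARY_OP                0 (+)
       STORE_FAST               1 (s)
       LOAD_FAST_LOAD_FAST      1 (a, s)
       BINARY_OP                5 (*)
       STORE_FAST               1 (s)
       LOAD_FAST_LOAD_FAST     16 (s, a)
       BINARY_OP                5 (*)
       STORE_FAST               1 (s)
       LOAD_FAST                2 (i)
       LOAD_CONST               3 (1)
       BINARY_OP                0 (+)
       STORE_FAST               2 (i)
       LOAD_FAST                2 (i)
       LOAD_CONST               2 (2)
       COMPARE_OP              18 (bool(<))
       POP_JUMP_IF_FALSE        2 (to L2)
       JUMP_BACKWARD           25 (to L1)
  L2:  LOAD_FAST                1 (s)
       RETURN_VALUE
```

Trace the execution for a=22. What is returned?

LOAD_FAST_LOAD_FAST a,a → push 22,22. Stack: [22, 22]
BINARY_OP % → 22 % 22 = 0. Stack: [0]
STORE_FAST s → s=0. Stack: []
LOAD_CONST → push 0. Stack: [0]
STORE_FAST i → i=0. Stack: []
LOAD_FAST i → push 0. Stack: [0]
LOAD_CONST → push 2. Stack: [0, 2]
COMPARE_OP bool(<) → 0 vs 2 = True. Stack: [True]
POP_JUMP_IF_FALSE → pop True; no jump. Stack: []
LOAD_FAST_LOAD_FAST s,s → push 0,0. Stack: [0, 0]
BINARY_OP + → 0 + 0 = 0. Stack: [0]
STORE_FAST s → s=0. Stack: []
LOAD_FAST_LOAD_FAST a,s → push 22,0. Stack: [22, 0]
BINARY_OP * → 22 * 0 = 0. Stack: [0]
STORE_FAST s → s=0. Stack: []
LOAD_FAST_LOAD_FAST s,a → push 0,22. Stack: [0, 22]
BINARY_OP * → 0 * 22 = 0. Stack: [0]
STORE_FAST s → s=0. Stack: []
LOAD_FAST i → push 0. Stack: [0]
LOAD_CONST → push 1. Stack: [0, 1]
BINARY_OP + → 0 + 1 = 1. Stack: [1]
STORE_FAST i → i=1. Stack: []
LOAD_FAST i → push 1. Stack: [1]
LOAD_CONST → push 2. Stack: [1, 2]
COMPARE_OP bool(<) → 1 vs 2 = True. Stack: [True]
POP_JUMP_IF_FALSE → pop True; no jump. Stack: []
LOAD_FAST_LOAD_FAST s,s → push 0,0. Stack: [0, 0]
BINARY_OP + → 0 + 0 = 0. Stack: [0]
STORE_FAST s → s=0. Stack: []
LOAD_FAST_LOAD_FAST a,s → push 22,0. Stack: [22, 0]
BINARY_OP * → 22 * 0 = 0. Stack: [0]
STORE_FAST s → s=0. Stack: []
LOAD_FAST_LOAD_FAST s,a → push 0,22. Stack: [0, 22]
BINARY_OP * → 0 * 22 = 0. Stack: [0]
STORE_FAST s → s=0. Stack: []
LOAD_FAST i → push 1. Stack: [1]
LOAD_CONST → push 1. Stack: [1, 1]
BINARY_OP + → 1 + 1 = 2. Stack: [2]
STORE_FAST i → i=2. Stack: []
LOAD_FAST i → push 2. Stack: [2]
LOAD_CONST → push 2. Stack: [2, 2]
COMPARE_OP bool(<) → 2 vs 2 = False. Stack: [False]
POP_JUMP_IF_FALSE → pop False; jump. Stack: []
LOAD_FAST s → push 0. Stack: [0]
RETURN_VALUE → return 0.

0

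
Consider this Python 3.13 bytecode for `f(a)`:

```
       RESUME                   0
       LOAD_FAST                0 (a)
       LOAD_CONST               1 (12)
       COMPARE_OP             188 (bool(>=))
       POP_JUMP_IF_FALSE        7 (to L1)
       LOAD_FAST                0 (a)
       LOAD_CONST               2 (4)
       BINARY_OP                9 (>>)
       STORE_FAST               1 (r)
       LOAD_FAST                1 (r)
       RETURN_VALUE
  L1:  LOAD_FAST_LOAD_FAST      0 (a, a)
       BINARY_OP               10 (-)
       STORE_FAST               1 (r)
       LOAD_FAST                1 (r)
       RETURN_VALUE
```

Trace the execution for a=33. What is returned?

2

LOAD_FAST a → push 33. Stack: [33]
LOAD_CONST → push 12. Stack: [33, 12]
COMPARE_OP bool(>=) → 33 vs 12 = True. Stack: [True]
POP_JUMP_IF_FALSE → pop True; no jump. Stack: []
LOAD_FAST a → push 33. Stack: [33]
LOAD_CONST → push 4. Stack: [33, 4]
BINARY_OP >> → 33 >> 4 = 2. Stack: [2]
STORE_FAST r → r=2. Stack: []
LOAD_FAST r → push 2. Stack: [2]
RETURN_VALUE → return 2.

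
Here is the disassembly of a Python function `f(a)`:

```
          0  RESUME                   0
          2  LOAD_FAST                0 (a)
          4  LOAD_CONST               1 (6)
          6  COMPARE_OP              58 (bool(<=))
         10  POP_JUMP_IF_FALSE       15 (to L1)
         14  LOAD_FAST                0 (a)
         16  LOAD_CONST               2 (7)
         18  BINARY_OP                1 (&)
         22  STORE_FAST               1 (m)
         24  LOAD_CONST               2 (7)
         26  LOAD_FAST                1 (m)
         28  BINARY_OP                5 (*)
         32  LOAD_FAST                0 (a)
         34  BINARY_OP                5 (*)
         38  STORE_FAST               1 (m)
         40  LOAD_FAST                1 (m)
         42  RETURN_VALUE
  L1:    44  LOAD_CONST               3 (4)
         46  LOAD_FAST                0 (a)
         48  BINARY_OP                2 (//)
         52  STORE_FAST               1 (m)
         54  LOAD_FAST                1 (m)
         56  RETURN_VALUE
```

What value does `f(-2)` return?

-84

LOAD_FAST a → push -2. Stack: [-2]
LOAD_CONST → push 6. Stack: [-2, 6]
COMPARE_OP bool(<=) → -2 vs 6 = True. Stack: [True]
POP_JUMP_IF_FALSE → pop True; no jump. Stack: []
LOAD_FAST a → push -2. Stack: [-2]
LOAD_CONST → push 7. Stack: [-2, 7]
BINARY_OP & → -2 & 7 = 6. Stack: [6]
STORE_FAST m → m=6. Stack: []
LOAD_CONST → push 7. Stack: [7]
LOAD_FAST m → push 6. Stack: [7, 6]
BINARY_OP * → 7 * 6 = 42. Stack: [42]
LOAD_FAST a → push -2. Stack: [42, -2]
BINARY_OP * → 42 * -2 = -84. Stack: [-84]
STORE_FAST m → m=-84. Stack: []
LOAD_FAST m → push -84. Stack: [-84]
RETURN_VALUE → return -84.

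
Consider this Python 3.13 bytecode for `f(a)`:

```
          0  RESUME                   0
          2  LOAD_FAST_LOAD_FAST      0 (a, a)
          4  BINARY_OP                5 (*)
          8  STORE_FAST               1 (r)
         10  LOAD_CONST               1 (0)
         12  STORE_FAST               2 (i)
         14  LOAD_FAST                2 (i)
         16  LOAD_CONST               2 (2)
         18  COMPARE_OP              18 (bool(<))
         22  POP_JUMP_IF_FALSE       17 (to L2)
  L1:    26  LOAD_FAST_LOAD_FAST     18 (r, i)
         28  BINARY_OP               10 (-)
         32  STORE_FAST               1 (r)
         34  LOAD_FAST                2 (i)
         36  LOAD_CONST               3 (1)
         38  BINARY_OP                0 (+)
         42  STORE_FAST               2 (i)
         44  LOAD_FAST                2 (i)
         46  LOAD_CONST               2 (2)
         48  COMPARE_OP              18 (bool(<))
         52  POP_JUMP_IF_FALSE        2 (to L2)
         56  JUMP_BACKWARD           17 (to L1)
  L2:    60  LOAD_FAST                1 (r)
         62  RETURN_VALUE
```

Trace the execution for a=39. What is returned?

LOAD_FAST_LOAD_FAST a,a → push 39,39. Stack: [39, 39]
BINARY_OP * → 39 * 39 = 1521. Stack: [1521]
STORE_FAST r → r=1521. Stack: []
LOAD_CONST → push 0. Stack: [0]
STORE_FAST i → i=0. Stack: []
LOAD_FAST i → push 0. Stack: [0]
LOAD_CONST → push 2. Stack: [0, 2]
COMPARE_OP bool(<) → 0 vs 2 = True. Stack: [True]
POP_JUMP_IF_FALSE → pop True; no jump. Stack: []
LOAD_FAST_LOAD_FAST r,i → push 1521,0. Stack: [1521, 0]
BINARY_OP - → 1521 - 0 = 1521. Stack: [1521]
STORE_FAST r → r=1521. Stack: []
LOAD_FAST i → push 0. Stack: [0]
LOAD_CONST → push 1. Stack: [0, 1]
BINARY_OP + → 0 + 1 = 1. Stack: [1]
STORE_FAST i → i=1. Stack: []
LOAD_FAST i → push 1. Stack: [1]
LOAD_CONST → push 2. Stack: [1, 2]
COMPARE_OP bool(<) → 1 vs 2 = True. Stack: [True]
POP_JUMP_IF_FALSE → pop True; no jump. Stack: []
LOAD_FAST_LOAD_FAST r,i → push 1521,1. Stack: [1521, 1]
BINARY_OP - → 1521 - 1 = 1520. Stack: [1520]
STORE_FAST r → r=1520. Stack: []
LOAD_FAST i → push 1. Stack: [1]
LOAD_CONST → push 1. Stack: [1, 1]
BINARY_OP + → 1 + 1 = 2. Stack: [2]
STORE_FAST i → i=2. Stack: []
LOAD_FAST i → push 2. Stack: [2]
LOAD_CONST → push 2. Stack: [2, 2]
COMPARE_OP bool(<) → 2 vs 2 = False. Stack: [False]
POP_JUMP_IF_FALSE → pop False; jump. Stack: []
LOAD_FAST r → push 1520. Stack: [1520]
RETURN_VALUE → return 1520.

1520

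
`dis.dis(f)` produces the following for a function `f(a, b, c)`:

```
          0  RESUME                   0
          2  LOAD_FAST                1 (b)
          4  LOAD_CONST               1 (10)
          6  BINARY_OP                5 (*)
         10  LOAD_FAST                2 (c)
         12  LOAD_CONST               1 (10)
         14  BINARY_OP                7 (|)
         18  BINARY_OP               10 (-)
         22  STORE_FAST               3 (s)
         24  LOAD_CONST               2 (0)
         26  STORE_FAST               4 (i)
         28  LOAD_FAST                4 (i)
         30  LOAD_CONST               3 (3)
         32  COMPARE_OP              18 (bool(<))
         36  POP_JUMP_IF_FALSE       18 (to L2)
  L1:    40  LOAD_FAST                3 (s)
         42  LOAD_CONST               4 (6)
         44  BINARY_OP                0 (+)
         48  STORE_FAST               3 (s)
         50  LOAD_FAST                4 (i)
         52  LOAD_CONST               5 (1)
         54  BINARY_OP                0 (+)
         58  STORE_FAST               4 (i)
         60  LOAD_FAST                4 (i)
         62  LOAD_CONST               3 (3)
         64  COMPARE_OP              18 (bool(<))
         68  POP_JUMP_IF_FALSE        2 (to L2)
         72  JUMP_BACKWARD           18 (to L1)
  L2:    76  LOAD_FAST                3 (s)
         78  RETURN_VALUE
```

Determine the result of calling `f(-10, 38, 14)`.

384

LOAD_FAST b → push 38. Stack: [38]
LOAD_CONST → push 10. Stack: [38, 10]
BINARY_OP * → 38 * 10 = 380. Stack: [380]
LOAD_FAST c → push 14. Stack: [380, 14]
LOAD_CONST → push 10. Stack: [380, 14, 10]
BINARY_OP | → 14 | 10 = 14. Stack: [380, 14]
BINARY_OP - → 380 - 14 = 366. Stack: [366]
STORE_FAST s → s=366. Stack: []
LOAD_CONST → push 0. Stack: [0]
STORE_FAST i → i=0. Stack: []
LOAD_FAST i → push 0. Stack: [0]
LOAD_CONST → push 3. Stack: [0, 3]
COMPARE_OP bool(<) → 0 vs 3 = True. Stack: [True]
POP_JUMP_IF_FALSE → pop True; no jump. Stack: []
LOAD_FAST s → push 366. Stack: [366]
LOAD_CONST → push 6. Stack: [366, 6]
BINARY_OP + → 366 + 6 = 372. Stack: [372]
STORE_FAST s → s=372. Stack: []
LOAD_FAST i → push 0. Stack: [0]
LOAD_CONST → push 1. Stack: [0, 1]
BINARY_OP + → 0 + 1 = 1. Stack: [1]
STORE_FAST i → i=1. Stack: []
LOAD_FAST i → push 1. Stack: [1]
LOAD_CONST → push 3. Stack: [1, 3]
COMPARE_OP bool(<) → 1 vs 3 = True. Stack: [True]
POP_JUMP_IF_FALSE → pop True; no jump. Stack: []
LOAD_FAST s → push 372. Stack: [372]
LOAD_CONST → push 6. Stack: [372, 6]
BINARY_OP + → 372 + 6 = 378. Stack: [378]
STORE_FAST s → s=378. Stack: []
LOAD_FAST i → push 1. Stack: [1]
LOAD_CONST → push 1. Stack: [1, 1]
BINARY_OP + → 1 + 1 = 2. Stack: [2]
STORE_FAST i → i=2. Stack: []
LOAD_FAST i → push 2. Stack: [2]
LOAD_CONST → push 3. Stack: [2, 3]
COMPARE_OP bool(<) → 2 vs 3 = True. Stack: [True]
POP_JUMP_IF_FALSE → pop True; no jump. Stack: []
LOAD_FAST s → push 378. Stack: [378]
LOAD_CONST → push 6. Stack: [378, 6]
BINARY_OP + → 378 + 6 = 384. Stack: [384]
STORE_FAST s → s=384. Stack: []
LOAD_FAST i → push 2. Stack: [2]
LOAD_CONST → push 1. Stack: [2, 1]
BINARY_OP + → 2 + 1 = 3. Stack: [3]
STORE_FAST i → i=3. Stack: []
LOAD_FAST i → push 3. Stack: [3]
LOAD_CONST → push 3. Stack: [3, 3]
COMPARE_OP bool(<) → 3 vs 3 = False. Stack: [False]
POP_JUMP_IF_FALSE → pop False; jump. Stack: []
LOAD_FAST s → push 384. Stack: [384]
RETURN_VALUE → return 384.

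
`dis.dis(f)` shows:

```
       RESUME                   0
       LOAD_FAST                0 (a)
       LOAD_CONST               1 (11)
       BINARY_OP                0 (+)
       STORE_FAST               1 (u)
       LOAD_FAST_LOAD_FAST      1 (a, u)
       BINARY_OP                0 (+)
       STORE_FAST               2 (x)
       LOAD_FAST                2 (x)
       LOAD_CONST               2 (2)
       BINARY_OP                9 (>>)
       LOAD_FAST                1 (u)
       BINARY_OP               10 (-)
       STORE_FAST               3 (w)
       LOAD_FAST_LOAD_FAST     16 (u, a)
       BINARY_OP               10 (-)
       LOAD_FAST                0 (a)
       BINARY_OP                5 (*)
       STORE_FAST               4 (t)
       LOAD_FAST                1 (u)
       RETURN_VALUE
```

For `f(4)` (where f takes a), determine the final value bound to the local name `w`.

-11

LOAD_FAST a → push 4. Stack: [4]
LOAD_CONST → push 11. Stack: [4, 11]
BINARY_OP + → 4 + 11 = 15. Stack: [15]
STORE_FAST u → u=15. Stack: []
LOAD_FAST_LOAD_FAST a,u → push 4,15. Stack: [4, 15]
BINARY_OP + → 4 + 15 = 19. Stack: [19]
STORE_FAST x → x=19. Stack: []
LOAD_FAST x → push 19. Stack: [19]
LOAD_CONST → push 2. Stack: [19, 2]
BINARY_OP >> → 19 >> 2 = 4. Stack: [4]
LOAD_FAST u → push 15. Stack: [4, 15]
BINARY_OP - → 4 - 15 = -11. Stack: [-11]
STORE_FAST w → w=-11. Stack: []
LOAD_FAST_LOAD_FAST u,a → push 15,4. Stack: [15, 4]
BINARY_OP - → 15 - 4 = 11. Stack: [11]
LOAD_FAST a → push 4. Stack: [11, 4]
BINARY_OP * → 11 * 4 = 44. Stack: [44]
STORE_FAST t → t=44. Stack: []
LOAD_FAST u → push 15. Stack: [15]
RETURN_VALUE → return 15.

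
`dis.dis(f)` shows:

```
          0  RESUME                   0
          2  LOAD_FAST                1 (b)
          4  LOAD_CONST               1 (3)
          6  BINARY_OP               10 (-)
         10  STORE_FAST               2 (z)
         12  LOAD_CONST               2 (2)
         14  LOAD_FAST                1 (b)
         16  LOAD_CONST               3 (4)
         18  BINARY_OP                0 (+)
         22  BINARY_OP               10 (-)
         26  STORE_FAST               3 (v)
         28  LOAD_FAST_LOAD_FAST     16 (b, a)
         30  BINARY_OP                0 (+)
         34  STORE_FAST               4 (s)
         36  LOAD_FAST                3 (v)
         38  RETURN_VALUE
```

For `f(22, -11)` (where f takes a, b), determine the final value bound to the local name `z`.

-14

LOAD_FAST b → push -11. Stack: [-11]
LOAD_CONST → push 3. Stack: [-11, 3]
BINARY_OP - → -11 - 3 = -14. Stack: [-14]
STORE_FAST z → z=-14. Stack: []
LOAD_CONST → push 2. Stack: [2]
LOAD_FAST b → push -11. Stack: [2, -11]
LOAD_CONST → push 4. Stack: [2, -11, 4]
BINARY_OP + → -11 + 4 = -7. Stack: [2, -7]
BINARY_OP - → 2 - -7 = 9. Stack: [9]
STORE_FAST v → v=9. Stack: []
LOAD_FAST_LOAD_FAST b,a → push -11,22. Stack: [-11, 22]
BINARY_OP + → -11 + 22 = 11. Stack: [11]
STORE_FAST s → s=11. Stack: []
LOAD_FAST v → push 9. Stack: [9]
RETURN_VALUE → return 9.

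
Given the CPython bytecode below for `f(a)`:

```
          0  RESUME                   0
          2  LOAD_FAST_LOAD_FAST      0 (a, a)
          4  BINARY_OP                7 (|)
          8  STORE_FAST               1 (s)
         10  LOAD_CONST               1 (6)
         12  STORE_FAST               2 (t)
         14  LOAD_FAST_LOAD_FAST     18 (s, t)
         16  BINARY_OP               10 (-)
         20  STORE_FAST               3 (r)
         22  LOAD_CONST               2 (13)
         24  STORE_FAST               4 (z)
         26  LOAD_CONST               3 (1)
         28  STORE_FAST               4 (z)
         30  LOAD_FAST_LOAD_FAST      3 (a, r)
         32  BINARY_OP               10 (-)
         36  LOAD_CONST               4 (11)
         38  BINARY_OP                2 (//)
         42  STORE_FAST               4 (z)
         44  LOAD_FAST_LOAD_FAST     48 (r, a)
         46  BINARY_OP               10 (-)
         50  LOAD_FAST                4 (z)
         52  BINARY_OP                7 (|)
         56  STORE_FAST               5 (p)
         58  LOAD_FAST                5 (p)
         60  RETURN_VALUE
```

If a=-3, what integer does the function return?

LOAD_FAST_LOAD_FAST a,a → push -3,-3. Stack: [-3, -3]
BINARY_OP | → -3 | -3 = -3. Stack: [-3]
STORE_FAST s → s=-3. Stack: []
LOAD_CONST → push 6. Stack: [6]
STORE_FAST t → t=6. Stack: []
LOAD_FAST_LOAD_FAST s,t → push -3,6. Stack: [-3, 6]
BINARY_OP - → -3 - 6 = -9. Stack: [-9]
STORE_FAST r → r=-9. Stack: []
LOAD_CONST → push 13. Stack: [13]
STORE_FAST z → z=13. Stack: []
LOAD_CONST → push 1. Stack: [1]
STORE_FAST z → z=1. Stack: []
LOAD_FAST_LOAD_FAST a,r → push -3,-9. Stack: [-3, -9]
BINARY_OP - → -3 - -9 = 6. Stack: [6]
LOAD_CONST → push 11. Stack: [6, 11]
BINARY_OP // → 6 // 11 = 0. Stack: [0]
STORE_FAST z → z=0. Stack: []
LOAD_FAST_LOAD_FAST r,a → push -9,-3. Stack: [-9, -3]
BINARY_OP - → -9 - -3 = -6. Stack: [-6]
LOAD_FAST z → push 0. Stack: [-6, 0]
BINARY_OP | → -6 | 0 = -6. Stack: [-6]
STORE_FAST p → p=-6. Stack: []
LOAD_FAST p → push -6. Stack: [-6]
RETURN_VALUE → return -6.

-6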